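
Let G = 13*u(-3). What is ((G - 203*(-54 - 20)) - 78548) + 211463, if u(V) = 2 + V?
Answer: 147924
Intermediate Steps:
G = -13 (G = 13*(2 - 3) = 13*(-1) = -13)
((G - 203*(-54 - 20)) - 78548) + 211463 = ((-13 - 203*(-54 - 20)) - 78548) + 211463 = ((-13 - 203*(-74)) - 78548) + 211463 = ((-13 + 15022) - 78548) + 211463 = (15009 - 78548) + 211463 = -63539 + 211463 = 147924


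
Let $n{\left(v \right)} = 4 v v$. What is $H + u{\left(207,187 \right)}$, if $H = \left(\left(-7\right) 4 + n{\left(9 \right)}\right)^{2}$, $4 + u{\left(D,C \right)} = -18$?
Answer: $87594$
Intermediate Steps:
$u{\left(D,C \right)} = -22$ ($u{\left(D,C \right)} = -4 - 18 = -22$)
$n{\left(v \right)} = 4 v^{2}$
$H = 87616$ ($H = \left(\left(-7\right) 4 + 4 \cdot 9^{2}\right)^{2} = \left(-28 + 4 \cdot 81\right)^{2} = \left(-28 + 324\right)^{2} = 296^{2} = 87616$)
$H + u{\left(207,187 \right)} = 87616 - 22 = 87594$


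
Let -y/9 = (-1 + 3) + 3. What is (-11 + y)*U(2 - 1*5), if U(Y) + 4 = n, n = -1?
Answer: 280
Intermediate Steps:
U(Y) = -5 (U(Y) = -4 - 1 = -5)
y = -45 (y = -9*((-1 + 3) + 3) = -9*(2 + 3) = -9*5 = -45)
(-11 + y)*U(2 - 1*5) = (-11 - 45)*(-5) = -56*(-5) = 280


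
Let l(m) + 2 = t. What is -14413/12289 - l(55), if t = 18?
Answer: -211037/12289 ≈ -17.173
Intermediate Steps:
l(m) = 16 (l(m) = -2 + 18 = 16)
-14413/12289 - l(55) = -14413/12289 - 1*16 = -14413*1/12289 - 16 = -14413/12289 - 16 = -211037/12289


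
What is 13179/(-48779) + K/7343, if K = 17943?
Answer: 778468200/358184197 ≈ 2.1734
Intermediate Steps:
13179/(-48779) + K/7343 = 13179/(-48779) + 17943/7343 = 13179*(-1/48779) + 17943*(1/7343) = -13179/48779 + 17943/7343 = 778468200/358184197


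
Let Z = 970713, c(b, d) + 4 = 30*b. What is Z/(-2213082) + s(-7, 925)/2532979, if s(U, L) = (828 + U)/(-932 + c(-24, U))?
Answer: -2792707409773/6366956805896 ≈ -0.43863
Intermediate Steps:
c(b, d) = -4 + 30*b
s(U, L) = -½ - U/1656 (s(U, L) = (828 + U)/(-932 + (-4 + 30*(-24))) = (828 + U)/(-932 + (-4 - 720)) = (828 + U)/(-932 - 724) = (828 + U)/(-1656) = (828 + U)*(-1/1656) = -½ - U/1656)
Z/(-2213082) + s(-7, 925)/2532979 = 970713/(-2213082) + (-½ - 1/1656*(-7))/2532979 = 970713*(-1/2213082) + (-½ + 7/1656)*(1/2532979) = -107857/245898 - 821/1656*1/2532979 = -107857/245898 - 821/4194613224 = -2792707409773/6366956805896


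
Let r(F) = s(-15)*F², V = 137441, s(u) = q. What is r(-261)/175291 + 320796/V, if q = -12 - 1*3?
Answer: -84206623779/24092170331 ≈ -3.4952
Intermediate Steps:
q = -15 (q = -12 - 3 = -15)
s(u) = -15
r(F) = -15*F²
r(-261)/175291 + 320796/V = -15*(-261)²/175291 + 320796/137441 = -15*68121*(1/175291) + 320796*(1/137441) = -1021815*1/175291 + 320796/137441 = -1021815/175291 + 320796/137441 = -84206623779/24092170331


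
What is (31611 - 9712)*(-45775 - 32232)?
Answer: -1708275293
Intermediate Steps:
(31611 - 9712)*(-45775 - 32232) = 21899*(-78007) = -1708275293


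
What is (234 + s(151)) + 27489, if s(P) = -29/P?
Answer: 4186144/151 ≈ 27723.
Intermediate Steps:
(234 + s(151)) + 27489 = (234 - 29/151) + 27489 = 35305/151 + 27489 = 4186144/151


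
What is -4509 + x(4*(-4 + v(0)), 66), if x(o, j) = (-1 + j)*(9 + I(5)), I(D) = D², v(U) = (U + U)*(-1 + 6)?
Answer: -2299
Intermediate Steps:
v(U) = 10*U (v(U) = (2*U)*5 = 10*U)
x(o, j) = -34 + 34*j (x(o, j) = (-1 + j)*(9 + 5²) = (-1 + j)*(9 + 25) = (-1 + j)*34 = -34 + 34*j)
-4509 + x(4*(-4 + v(0)), 66) = -4509 + (-34 + 34*66) = -4509 + (-34 + 2244) = -4509 + 2210 = -2299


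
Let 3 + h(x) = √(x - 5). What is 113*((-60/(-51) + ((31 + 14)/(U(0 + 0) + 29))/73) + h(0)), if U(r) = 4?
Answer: -2784094/13651 + 113*I*√5 ≈ -203.95 + 252.68*I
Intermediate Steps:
h(x) = -3 + √(-5 + x) (h(x) = -3 + √(x - 5) = -3 + √(-5 + x))
113*((-60/(-51) + ((31 + 14)/(U(0 + 0) + 29))/73) + h(0)) = 113*((-60/(-51) + ((31 + 14)/(4 + 29))/73) + (-3 + √(-5 + 0))) = 113*((-60*(-1/51) + (45/33)*(1/73)) + (-3 + √(-5))) = 113*((20/17 + (45*(1/33))*(1/73)) + (-3 + I*√5)) = 113*((20/17 + (15/11)*(1/73)) + (-3 + I*√5)) = 113*((20/17 + 15/803) + (-3 + I*√5)) = 113*(16315/13651 + (-3 + I*√5)) = 113*(-24638/13651 + I*√5) = -2784094/13651 + 113*I*√5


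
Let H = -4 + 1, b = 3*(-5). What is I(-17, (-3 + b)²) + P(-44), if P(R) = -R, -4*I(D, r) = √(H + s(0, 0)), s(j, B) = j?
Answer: 44 - I*√3/4 ≈ 44.0 - 0.43301*I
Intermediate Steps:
b = -15
H = -3
I(D, r) = -I*√3/4 (I(D, r) = -√(-3 + 0)/4 = -I*√3/4)
I(-17, (-3 + b)²) + P(-44) = -I*√3/4 - 1*(-44) = -I*√3/4 + 44 = 44 - I*√3/4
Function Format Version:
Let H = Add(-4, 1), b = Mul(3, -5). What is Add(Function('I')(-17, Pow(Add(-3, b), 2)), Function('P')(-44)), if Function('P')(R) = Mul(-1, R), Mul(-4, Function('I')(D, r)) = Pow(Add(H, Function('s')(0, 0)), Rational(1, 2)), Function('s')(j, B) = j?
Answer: Add(44, Mul(Rational(-1, 4), I, Pow(3, Rational(1, 2)))) ≈ Add(44.000, Mul(-0.43301, I))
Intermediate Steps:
b = -15
H = -3
Function('I')(D, r) = Mul(Rational(-1, 4), I, Pow(3, Rational(1, 2))) (Function('I')(D, r) = Mul(Rational(-1, 4), Pow(Add(-3, 0), Rational(1, 2))) = Mul(Rational(-1, 4), Pow(-3, Rational(1, 2))) = Mul(Rational(-1, 4), Mul(I, Pow(3, Rational(1, 2)))) = Mul(Rational(-1, 4), I, Pow(3, Rational(1, 2))))
Add(Function('I')(-17, Pow(Add(-3, b), 2)), Function('P')(-44)) = Add(Mul(Rational(-1, 4), I, Pow(3, Rational(1, 2))), Mul(-1, -44)) = Add(Mul(Rational(-1, 4), I, Pow(3, Rational(1, 2))), 44) = Add(44, Mul(Rational(-1, 4), I, Pow(3, Rational(1, 2))))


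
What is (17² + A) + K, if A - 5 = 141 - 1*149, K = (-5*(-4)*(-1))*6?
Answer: 166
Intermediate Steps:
K = -120 (K = (20*(-1))*6 = -20*6 = -120)
A = -3 (A = 5 + (141 - 1*149) = 5 + (141 - 149) = 5 - 8 = -3)
(17² + A) + K = (17² - 3) - 120 = (289 - 3) - 120 = 286 - 120 = 166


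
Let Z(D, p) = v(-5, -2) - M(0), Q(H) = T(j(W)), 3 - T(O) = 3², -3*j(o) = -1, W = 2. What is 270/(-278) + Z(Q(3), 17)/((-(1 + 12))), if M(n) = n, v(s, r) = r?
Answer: -1477/1807 ≈ -0.81738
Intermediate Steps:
j(o) = ⅓ (j(o) = -⅓*(-1) = ⅓)
T(O) = -6 (T(O) = 3 - 1*3² = 3 - 1*9 = 3 - 9 = -6)
Q(H) = -6
Z(D, p) = -2 (Z(D, p) = -2 - 1*0 = -2 + 0 = -2)
270/(-278) + Z(Q(3), 17)/((-(1 + 12))) = 270/(-278) - 2*(-1/(1 + 12)) = 270*(-1/278) - 2/((-1*13)) = -135/139 - 2/(-13) = -135/139 - 2*(-1/13) = -135/139 + 2/13 = -1477/1807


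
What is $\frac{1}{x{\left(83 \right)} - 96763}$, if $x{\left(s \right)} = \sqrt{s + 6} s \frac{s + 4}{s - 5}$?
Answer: $- \frac{65411788}{6328925207483} - \frac{62582 \sqrt{89}}{6328925207483} \approx -1.0429 \cdot 10^{-5}$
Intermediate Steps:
$x{\left(s \right)} = \frac{s \sqrt{6 + s} \left(4 + s\right)}{-5 + s}$ ($x{\left(s \right)} = \sqrt{6 + s} s \frac{4 + s}{-5 + s} = s \sqrt{6 + s} \frac{4 + s}{-5 + s} = \frac{s \sqrt{6 + s} \left(4 + s\right)}{-5 + s}$)
$\frac{1}{x{\left(83 \right)} - 96763} = \frac{1}{\frac{83 \sqrt{6 + 83} \left(4 + 83\right)}{-5 + 83} - 96763} = \frac{1}{83 \cdot \frac{1}{78} \sqrt{89} \cdot 87 - 96763} = \frac{1}{\frac{2407 \sqrt{89}}{26} - 96763} = \frac{1}{-96763 + \frac{2407 \sqrt{89}}{26}}$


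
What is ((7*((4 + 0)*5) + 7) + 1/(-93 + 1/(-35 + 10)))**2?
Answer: 116893558609/5410276 ≈ 21606.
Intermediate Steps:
((7*((4 + 0)*5) + 7) + 1/(-93 + 1/(-35 + 10)))**2 = ((7*(4*5) + 7) + 1/(-93 + 1/(-25)))**2 = ((7*20 + 7) + 1/(-93 - 1/25))**2 = ((140 + 7) + 1/(-2326/25))**2 = (147 - 25/2326)**2 = (341897/2326)**2 = 116893558609/5410276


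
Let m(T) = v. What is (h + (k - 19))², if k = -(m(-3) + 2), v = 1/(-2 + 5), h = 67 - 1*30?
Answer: 2209/9 ≈ 245.44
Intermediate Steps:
h = 37 (h = 67 - 30 = 37)
v = ⅓ (v = 1/3 = ⅓ ≈ 0.33333)
m(T) = ⅓
k = -7/3 (k = -(⅓ + 2) = -1*7/3 = -7/3 ≈ -2.3333)
(h + (k - 19))² = (37 + (-7/3 - 19))² = (37 - 64/3)² = (47/3)² = 2209/9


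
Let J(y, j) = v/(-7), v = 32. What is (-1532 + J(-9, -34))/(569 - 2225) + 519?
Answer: 1506751/2898 ≈ 519.93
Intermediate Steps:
J(y, j) = -32/7 (J(y, j) = 32/(-7) = 32*(-⅐) = -32/7)
(-1532 + J(-9, -34))/(569 - 2225) + 519 = (-1532 - 32/7)/(569 - 2225) + 519 = -10756/7/(-1656) + 519 = -10756/7*(-1/1656) + 519 = 2689/2898 + 519 = 1506751/2898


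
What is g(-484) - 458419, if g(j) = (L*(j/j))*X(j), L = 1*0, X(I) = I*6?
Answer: -458419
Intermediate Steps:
X(I) = 6*I
L = 0
g(j) = 0 (g(j) = (0*(j/j))*(6*j) = (0*1)*(6*j) = 0*(6*j) = 0)
g(-484) - 458419 = 0 - 458419 = -458419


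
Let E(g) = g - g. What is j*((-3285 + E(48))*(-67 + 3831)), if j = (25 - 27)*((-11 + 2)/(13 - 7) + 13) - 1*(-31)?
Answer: -98917920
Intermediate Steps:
E(g) = 0
j = 8 (j = -2*(-9/6 + 13) + 31 = -2*(-9*1/6 + 13) + 31 = -2*(-3/2 + 13) + 31 = -2*23/2 + 31 = -23 + 31 = 8)
j*((-3285 + E(48))*(-67 + 3831)) = 8*((-3285 + 0)*(-67 + 3831)) = 8*(-3285*3764) = 8*(-12364740) = -98917920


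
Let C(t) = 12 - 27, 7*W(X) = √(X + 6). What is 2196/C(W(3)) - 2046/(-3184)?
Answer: -1160229/7960 ≈ -145.76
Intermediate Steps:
W(X) = √(6 + X)/7 (W(X) = √(X + 6)/7 = √(6 + X)/7)
C(t) = -15
2196/C(W(3)) - 2046/(-3184) = 2196/(-15) - 2046/(-3184) = 2196*(-1/15) - 2046*(-1/3184) = -732/5 + 1023/1592 = -1160229/7960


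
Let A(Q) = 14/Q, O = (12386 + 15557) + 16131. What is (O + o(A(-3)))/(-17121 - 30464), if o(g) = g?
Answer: -132208/142755 ≈ -0.92612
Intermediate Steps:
O = 44074 (O = 27943 + 16131 = 44074)
(O + o(A(-3)))/(-17121 - 30464) = (44074 + 14/(-3))/(-17121 - 30464) = (44074 + 14*(-1/3))/(-47585) = (44074 - 14/3)*(-1/47585) = (132208/3)*(-1/47585) = -132208/142755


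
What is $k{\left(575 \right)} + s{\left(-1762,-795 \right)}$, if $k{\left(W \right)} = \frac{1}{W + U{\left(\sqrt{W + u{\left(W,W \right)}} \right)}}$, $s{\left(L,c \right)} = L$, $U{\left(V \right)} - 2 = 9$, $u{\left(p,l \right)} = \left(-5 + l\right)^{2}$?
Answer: $- \frac{1032531}{586} \approx -1762.0$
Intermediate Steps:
$U{\left(V \right)} = 11$ ($U{\left(V \right)} = 2 + 9 = 11$)
$k{\left(W \right)} = \frac{1}{11 + W}$ ($k{\left(W \right)} = \frac{1}{W + 11} = \frac{1}{11 + W}$)
$k{\left(575 \right)} + s{\left(-1762,-795 \right)} = \frac{1}{11 + 575} - 1762 = \frac{1}{586} - 1762 = - \frac{1032531}{586}$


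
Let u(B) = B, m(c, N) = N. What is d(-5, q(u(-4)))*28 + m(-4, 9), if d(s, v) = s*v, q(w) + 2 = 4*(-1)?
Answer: 849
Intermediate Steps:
q(w) = -6 (q(w) = -2 + 4*(-1) = -2 - 4 = -6)
d(-5, q(u(-4)))*28 + m(-4, 9) = -5*(-6)*28 + 9 = 30*28 + 9 = 840 + 9 = 849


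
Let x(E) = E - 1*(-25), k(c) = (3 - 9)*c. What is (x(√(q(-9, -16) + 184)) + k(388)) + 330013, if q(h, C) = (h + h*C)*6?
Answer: 327710 + √994 ≈ 3.2774e+5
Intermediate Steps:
k(c) = -6*c
q(h, C) = 6*h + 6*C*h (q(h, C) = (h + C*h)*6 = 6*h + 6*C*h)
x(E) = 25 + E (x(E) = E + 25 = 25 + E)
(x(√(q(-9, -16) + 184)) + k(388)) + 330013 = ((25 + √(6*(-9)*(1 - 16) + 184)) - 6*388) + 330013 = ((25 + √(6*(-9)*(-15) + 184)) - 2328) + 330013 = ((25 + √(810 + 184)) - 2328) + 330013 = ((25 + √994) - 2328) + 330013 = (-2303 + √994) + 330013 = 327710 + √994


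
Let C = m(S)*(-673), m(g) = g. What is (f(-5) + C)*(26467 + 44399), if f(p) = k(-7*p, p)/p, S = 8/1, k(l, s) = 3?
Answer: -1907925318/5 ≈ -3.8158e+8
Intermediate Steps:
S = 8 (S = 8*1 = 8)
f(p) = 3/p
C = -5384 (C = 8*(-673) = -5384)
(f(-5) + C)*(26467 + 44399) = (3/(-5) - 5384)*(26467 + 44399) = (3*(-1/5) - 5384)*70866 = (-3/5 - 5384)*70866 = -26923/5*70866 = -1907925318/5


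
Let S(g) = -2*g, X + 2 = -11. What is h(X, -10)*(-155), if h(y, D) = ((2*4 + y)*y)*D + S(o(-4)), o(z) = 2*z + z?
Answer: 97030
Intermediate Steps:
X = -13 (X = -2 - 11 = -13)
o(z) = 3*z
h(y, D) = 24 + D*y*(8 + y) (h(y, D) = ((2*4 + y)*y)*D - 6*(-4) = ((8 + y)*y)*D - 2*(-12) = (y*(8 + y))*D + 24 = D*y*(8 + y) + 24 = 24 + D*y*(8 + y))
h(X, -10)*(-155) = (24 - 10*(-13)² + 8*(-10)*(-13))*(-155) = (24 - 10*169 + 1040)*(-155) = (24 - 1690 + 1040)*(-155) = -626*(-155) = 97030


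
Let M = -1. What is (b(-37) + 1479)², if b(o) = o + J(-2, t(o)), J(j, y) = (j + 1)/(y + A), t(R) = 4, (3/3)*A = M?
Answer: 18705625/9 ≈ 2.0784e+6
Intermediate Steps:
A = -1
J(j, y) = (1 + j)/(-1 + y) (J(j, y) = (j + 1)/(y - 1) = (1 + j)/(-1 + y))
b(o) = -⅓ + o (b(o) = o + (1 - 2)/(-1 + 4) = o - 1/3 = o + (⅓)*(-1) = o - ⅓ = -⅓ + o)
(b(-37) + 1479)² = ((-⅓ - 37) + 1479)² = (-112/3 + 1479)² = (4325/3)² = 18705625/9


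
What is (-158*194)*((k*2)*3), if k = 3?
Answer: -551736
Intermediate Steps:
(-158*194)*((k*2)*3) = (-158*194)*((3*2)*3) = -183912*3 = -30652*18 = -551736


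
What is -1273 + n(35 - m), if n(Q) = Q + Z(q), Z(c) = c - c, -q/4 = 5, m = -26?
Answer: -1212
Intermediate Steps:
q = -20 (q = -4*5 = -20)
Z(c) = 0
n(Q) = Q (n(Q) = Q + 0 = Q)
-1273 + n(35 - m) = -1273 + (35 - 1*(-26)) = -1273 + (35 + 26) = -1273 + 61 = -1212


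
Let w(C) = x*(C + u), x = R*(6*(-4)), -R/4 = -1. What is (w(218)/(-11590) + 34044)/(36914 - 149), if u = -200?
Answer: 65761948/71017725 ≈ 0.92599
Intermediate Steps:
R = 4 (R = -4*(-1) = 4)
x = -96 (x = 4*(6*(-4)) = 4*(-24) = -96)
w(C) = 19200 - 96*C (w(C) = -96*(C - 200) = -96*(-200 + C) = 19200 - 96*C)
(w(218)/(-11590) + 34044)/(36914 - 149) = ((19200 - 96*218)/(-11590) + 34044)/(36914 - 149) = ((19200 - 20928)*(-1/11590) + 34044)/36765 = (-1728*(-1/11590) + 34044)*(1/36765) = (864/5795 + 34044)*(1/36765) = (197285844/5795)*(1/36765) = 65761948/71017725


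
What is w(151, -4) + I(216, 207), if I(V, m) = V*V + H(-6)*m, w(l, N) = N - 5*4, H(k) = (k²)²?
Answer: 314904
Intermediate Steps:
H(k) = k⁴
w(l, N) = -20 + N (w(l, N) = N - 20 = -20 + N)
I(V, m) = V² + 1296*m (I(V, m) = V*V + (-6)⁴*m = V² + 1296*m)
w(151, -4) + I(216, 207) = (-20 - 4) + (216² + 1296*207) = -24 + (46656 + 268272) = -24 + 314928 = 314904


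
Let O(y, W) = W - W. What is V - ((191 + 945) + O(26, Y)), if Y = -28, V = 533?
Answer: -603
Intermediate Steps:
O(y, W) = 0
V - ((191 + 945) + O(26, Y)) = 533 - ((191 + 945) + 0) = 533 - (1136 + 0) = 533 - 1*1136 = 533 - 1136 = -603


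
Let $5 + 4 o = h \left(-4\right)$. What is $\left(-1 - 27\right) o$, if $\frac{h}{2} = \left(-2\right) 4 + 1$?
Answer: $-357$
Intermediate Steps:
$h = -14$ ($h = 2 \left(\left(-2\right) 4 + 1\right) = 2 \left(-8 + 1\right) = 2 \left(-7\right) = -14$)
$o = \frac{51}{4}$ ($o = - \frac{5}{4} + \frac{\left(-14\right) \left(-4\right)}{4} = - \frac{5}{4} + \frac{1}{4} \cdot 56 = - \frac{5}{4} + 14 = \frac{51}{4} \approx 12.75$)
$\left(-1 - 27\right) o = \left(-1 - 27\right) \frac{51}{4} = \left(-28\right) \frac{51}{4} = -357$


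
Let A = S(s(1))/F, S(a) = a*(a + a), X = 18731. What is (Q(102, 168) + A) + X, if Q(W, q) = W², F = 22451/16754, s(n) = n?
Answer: 654143393/22451 ≈ 29137.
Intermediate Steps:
S(a) = 2*a² (S(a) = a*(2*a) = 2*a²)
F = 22451/16754 (F = 22451*(1/16754) = 22451/16754 ≈ 1.3400)
A = 33508/22451 (A = (2*1²)/(22451/16754) = (2*1)*(16754/22451) = 2*(16754/22451) = 33508/22451 ≈ 1.4925)
(Q(102, 168) + A) + X = (102² + 33508/22451) + 18731 = (10404 + 33508/22451) + 18731 = 233613712/22451 + 18731 = 654143393/22451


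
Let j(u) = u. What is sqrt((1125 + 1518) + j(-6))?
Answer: 3*sqrt(293) ≈ 51.352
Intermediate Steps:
sqrt((1125 + 1518) + j(-6)) = sqrt((1125 + 1518) - 6) = sqrt(2643 - 6) = sqrt(2637) = 3*sqrt(293)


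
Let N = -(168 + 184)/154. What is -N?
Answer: 16/7 ≈ 2.2857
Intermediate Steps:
N = -16/7 (N = -1*352*(1/154) = -352*1/154 = -16/7 ≈ -2.2857)
-N = -1*(-16/7) = 16/7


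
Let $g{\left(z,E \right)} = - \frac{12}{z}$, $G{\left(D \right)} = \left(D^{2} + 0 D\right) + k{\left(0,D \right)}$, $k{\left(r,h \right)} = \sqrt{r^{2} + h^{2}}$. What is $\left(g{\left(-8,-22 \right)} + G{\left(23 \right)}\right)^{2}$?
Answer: $\frac{1225449}{4} \approx 3.0636 \cdot 10^{5}$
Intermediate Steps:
$k{\left(r,h \right)} = \sqrt{h^{2} + r^{2}}$
$G{\left(D \right)} = D^{2} + \sqrt{D^{2}}$ ($G{\left(D \right)} = \left(D^{2} + 0 D\right) + \sqrt{D^{2} + 0^{2}} = \left(D^{2} + 0\right) + \sqrt{D^{2} + 0} = D^{2} + \sqrt{D^{2}}$)
$\left(g{\left(-8,-22 \right)} + G{\left(23 \right)}\right)^{2} = \left(- \frac{12}{-8} + \left(23^{2} + \sqrt{23^{2}}\right)\right)^{2} = \left(\left(-12\right) \left(- \frac{1}{8}\right) + \left(529 + \sqrt{529}\right)\right)^{2} = \left(\frac{3}{2} + \left(529 + 23\right)\right)^{2} = \left(\frac{3}{2} + 552\right)^{2} = \left(\frac{1107}{2}\right)^{2} = \frac{1225449}{4}$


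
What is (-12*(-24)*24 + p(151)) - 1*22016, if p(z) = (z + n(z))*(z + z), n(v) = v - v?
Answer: 30498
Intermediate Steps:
n(v) = 0
p(z) = 2*z² (p(z) = (z + 0)*(z + z) = z*(2*z) = 2*z²)
(-12*(-24)*24 + p(151)) - 1*22016 = (-12*(-24)*24 + 2*151²) - 1*22016 = (288*24 + 2*22801) - 22016 = (6912 + 45602) - 22016 = 52514 - 22016 = 30498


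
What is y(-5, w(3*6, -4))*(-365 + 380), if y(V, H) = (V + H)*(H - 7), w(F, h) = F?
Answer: 2145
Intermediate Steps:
y(V, H) = (-7 + H)*(H + V) (y(V, H) = (H + V)*(-7 + H) = (-7 + H)*(H + V))
y(-5, w(3*6, -4))*(-365 + 380) = ((3*6)**2 - 21*6 - 7*(-5) + (3*6)*(-5))*(-365 + 380) = (18**2 - 7*18 + 35 + 18*(-5))*15 = (324 - 126 + 35 - 90)*15 = 143*15 = 2145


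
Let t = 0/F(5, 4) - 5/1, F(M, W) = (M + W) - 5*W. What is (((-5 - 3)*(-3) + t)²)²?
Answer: 130321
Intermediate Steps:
F(M, W) = M - 4*W
t = -5 (t = 0/(5 - 4*4) - 5/1 = 0/(5 - 16) - 5*1 = 0/(-11) - 5 = 0*(-1/11) - 5 = 0 - 5 = -5)
(((-5 - 3)*(-3) + t)²)² = (((-5 - 3)*(-3) - 5)²)² = ((-8*(-3) - 5)²)² = ((24 - 5)²)² = (19²)² = 361² = 130321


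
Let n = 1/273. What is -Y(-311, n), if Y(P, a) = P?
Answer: 311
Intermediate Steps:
n = 1/273 ≈ 0.0036630
-Y(-311, n) = -1*(-311) = 311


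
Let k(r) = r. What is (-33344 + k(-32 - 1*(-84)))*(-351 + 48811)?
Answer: -1613330320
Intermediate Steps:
(-33344 + k(-32 - 1*(-84)))*(-351 + 48811) = (-33344 + (-32 - 1*(-84)))*(-351 + 48811) = (-33344 + (-32 + 84))*48460 = (-33344 + 52)*48460 = -33292*48460 = -1613330320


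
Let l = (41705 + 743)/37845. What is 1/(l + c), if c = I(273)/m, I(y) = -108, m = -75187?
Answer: 2845452015/3195625036 ≈ 0.89042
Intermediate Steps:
c = 108/75187 (c = -108/(-75187) = -108*(-1/75187) = 108/75187 ≈ 0.0014364)
l = 42448/37845 (l = 42448*(1/37845) = 42448/37845 ≈ 1.1216)
1/(l + c) = 1/(42448/37845 + 108/75187) = 1/(3195625036/2845452015) = 2845452015/3195625036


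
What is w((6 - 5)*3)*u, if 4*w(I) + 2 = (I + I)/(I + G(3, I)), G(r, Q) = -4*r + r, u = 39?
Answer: -117/4 ≈ -29.250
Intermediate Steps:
G(r, Q) = -3*r
w(I) = -½ + I/(2*(-9 + I)) (w(I) = -½ + ((I + I)/(I - 3*3))/4 = -½ + ((2*I)/(I - 9))/4 = -½ + ((2*I)/(-9 + I))/4 = -½ + (2*I/(-9 + I))/4 = -½ + I/(2*(-9 + I)))
w((6 - 5)*3)*u = (9/(2*(-9 + (6 - 5)*3)))*39 = (9/(2*(-9 + 1*3)))*39 = (9/(2*(-9 + 3)))*39 = ((9/2)/(-6))*39 = ((9/2)*(-⅙))*39 = -¾*39 = -117/4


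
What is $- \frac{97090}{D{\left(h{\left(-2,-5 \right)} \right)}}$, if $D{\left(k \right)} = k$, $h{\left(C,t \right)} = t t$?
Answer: $- \frac{19418}{5} \approx -3883.6$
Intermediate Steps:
$h{\left(C,t \right)} = t^{2}$
$- \frac{97090}{D{\left(h{\left(-2,-5 \right)} \right)}} = - \frac{97090}{\left(-5\right)^{2}} = - \frac{97090}{25} = \left(-97090\right) \frac{1}{25} = - \frac{19418}{5}$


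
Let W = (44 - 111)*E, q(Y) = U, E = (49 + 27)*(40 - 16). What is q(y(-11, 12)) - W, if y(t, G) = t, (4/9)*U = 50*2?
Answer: 122433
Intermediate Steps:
U = 225 (U = 9*(50*2)/4 = (9/4)*100 = 225)
E = 1824 (E = 76*24 = 1824)
q(Y) = 225
W = -122208 (W = (44 - 111)*1824 = -67*1824 = -122208)
q(y(-11, 12)) - W = 225 - 1*(-122208) = 225 + 122208 = 122433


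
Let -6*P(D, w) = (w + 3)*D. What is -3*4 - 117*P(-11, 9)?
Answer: -2586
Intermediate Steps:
P(D, w) = -D*(3 + w)/6 (P(D, w) = -(w + 3)*D/6 = -(3 + w)*D/6 = -D*(3 + w)/6)
-3*4 - 117*P(-11, 9) = -3*4 - (-39)*(-11)*(3 + 9)/2 = -12 - (-39)*(-11)*12/2 = -12 - 117*22 = -12 - 2574 = -2586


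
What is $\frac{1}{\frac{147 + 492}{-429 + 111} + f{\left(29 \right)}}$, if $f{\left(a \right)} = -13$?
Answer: $- \frac{106}{1591} \approx -0.066625$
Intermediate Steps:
$\frac{1}{\frac{147 + 492}{-429 + 111} + f{\left(29 \right)}} = \frac{1}{\frac{147 + 492}{-429 + 111} - 13} = \frac{1}{\frac{639}{-318} - 13} = \frac{1}{639 \left(- \frac{1}{318}\right) - 13} = \frac{1}{- \frac{213}{106} - 13} = \frac{1}{- \frac{1591}{106}} = - \frac{106}{1591}$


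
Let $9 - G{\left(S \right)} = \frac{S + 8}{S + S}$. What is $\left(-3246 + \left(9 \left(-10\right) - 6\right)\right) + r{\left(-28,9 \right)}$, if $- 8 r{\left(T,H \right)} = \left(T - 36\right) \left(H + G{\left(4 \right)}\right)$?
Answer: $-3210$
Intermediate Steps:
$G{\left(S \right)} = 9 - \frac{8 + S}{2 S}$ ($G{\left(S \right)} = 9 - \frac{S + 8}{S + S} = 9 - \frac{8 + S}{2 S}$)
$r{\left(T,H \right)} = - \frac{\left(-36 + T\right) \left(\frac{15}{2} + H\right)}{8}$ ($r{\left(T,H \right)} = - \frac{\left(T - 36\right) \left(H + \left(\frac{17}{2} - \frac{4}{4}\right)\right)}{8} = - \frac{\left(-36 + T\right) \left(H + \left(\frac{17}{2} - 1\right)\right)}{8} = - \frac{\left(-36 + T\right) \left(H + \frac{15}{2}\right)}{8} = - \frac{\left(-36 + T\right) \left(\frac{15}{2} + H\right)}{8}$)
$\left(-3246 + \left(9 \left(-10\right) - 6\right)\right) + r{\left(-28,9 \right)} = \left(-3246 + \left(9 \left(-10\right) - 6\right)\right) + \left(\frac{135}{4} - - \frac{105}{4} + \frac{9}{2} \cdot 9 - \frac{9}{8} \left(-28\right)\right) = \left(-3246 - 96\right) + \left(\frac{135}{4} + \frac{105}{4} + \frac{81}{2} + \frac{63}{2}\right) = \left(-3246 - 96\right) + 132 = -3342 + 132 = -3210$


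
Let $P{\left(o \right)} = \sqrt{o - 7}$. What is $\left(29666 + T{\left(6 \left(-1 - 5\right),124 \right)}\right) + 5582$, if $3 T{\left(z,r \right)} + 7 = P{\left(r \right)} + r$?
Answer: $35287 + \sqrt{13} \approx 35291.0$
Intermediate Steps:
$P{\left(o \right)} = \sqrt{-7 + o}$
$T{\left(z,r \right)} = - \frac{7}{3} + \frac{r}{3} + \frac{\sqrt{-7 + r}}{3}$ ($T{\left(z,r \right)} = - \frac{7}{3} + \frac{\sqrt{-7 + r} + r}{3} = - \frac{7}{3} + \frac{r + \sqrt{-7 + r}}{3} = - \frac{7}{3} + \left(\frac{r}{3} + \frac{\sqrt{-7 + r}}{3}\right) = - \frac{7}{3} + \frac{r}{3} + \frac{\sqrt{-7 + r}}{3}$)
$\left(29666 + T{\left(6 \left(-1 - 5\right),124 \right)}\right) + 5582 = \left(29666 + \left(- \frac{7}{3} + \frac{1}{3} \cdot 124 + \frac{\sqrt{-7 + 124}}{3}\right)\right) + 5582 = \left(29666 + \left(- \frac{7}{3} + \frac{124}{3} + \frac{\sqrt{117}}{3}\right)\right) + 5582 = \left(29666 + \left(- \frac{7}{3} + \frac{124}{3} + \frac{3 \sqrt{13}}{3}\right)\right) + 5582 = \left(29666 + \left(- \frac{7}{3} + \frac{124}{3} + \sqrt{13}\right)\right) + 5582 = \left(29666 + \left(39 + \sqrt{13}\right)\right) + 5582 = \left(29705 + \sqrt{13}\right) + 5582 = 35287 + \sqrt{13}$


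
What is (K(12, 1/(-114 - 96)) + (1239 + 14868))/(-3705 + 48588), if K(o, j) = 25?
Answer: 16132/44883 ≈ 0.35942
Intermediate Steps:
(K(12, 1/(-114 - 96)) + (1239 + 14868))/(-3705 + 48588) = (25 + (1239 + 14868))/(-3705 + 48588) = (25 + 16107)/44883 = 16132*(1/44883) = 16132/44883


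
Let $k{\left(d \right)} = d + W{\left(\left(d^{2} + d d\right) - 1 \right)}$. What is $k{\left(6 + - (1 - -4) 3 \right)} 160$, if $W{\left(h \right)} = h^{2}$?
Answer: $4145920$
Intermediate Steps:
$k{\left(d \right)} = d + \left(-1 + 2 d^{2}\right)^{2}$ ($k{\left(d \right)} = d + \left(\left(d^{2} + d d\right) - 1\right)^{2} = d + \left(\left(d^{2} + d^{2}\right) - 1\right)^{2} = d + \left(2 d^{2} - 1\right)^{2} = d + \left(-1 + 2 d^{2}\right)^{2}$)
$k{\left(6 + - (1 - -4) 3 \right)} 160 = \left(\left(6 + - (1 - -4) 3\right) + \left(-1 + 2 \left(6 + - (1 - -4) 3\right)^{2}\right)^{2}\right) 160 = \left(\left(6 + - (1 + 4) 3\right) + \left(-1 + 2 \left(6 + - (1 + 4) 3\right)^{2}\right)^{2}\right) 160 = \left(\left(6 + \left(-1\right) 5 \cdot 3\right) + \left(-1 + 2 \left(6 + \left(-1\right) 5 \cdot 3\right)^{2}\right)^{2}\right) 160 = \left(\left(6 - 15\right) + \left(-1 + 2 \left(6 - 15\right)^{2}\right)^{2}\right) 160 = \left(-9 + \left(-1 + 2 \left(-9\right)^{2}\right)^{2}\right) 160 = \left(-9 + \left(-1 + 2 \cdot 81\right)^{2}\right) 160 = \left(-9 + \left(-1 + 162\right)^{2}\right) 160 = \left(-9 + 161^{2}\right) 160 = \left(-9 + 25921\right) 160 = 25912 \cdot 160 = 4145920$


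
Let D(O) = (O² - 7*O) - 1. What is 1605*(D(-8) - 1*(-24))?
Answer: 229515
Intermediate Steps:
D(O) = -1 + O² - 7*O
1605*(D(-8) - 1*(-24)) = 1605*((-1 + (-8)² - 7*(-8)) - 1*(-24)) = 1605*((-1 + 64 + 56) + 24) = 1605*(119 + 24) = 1605*143 = 229515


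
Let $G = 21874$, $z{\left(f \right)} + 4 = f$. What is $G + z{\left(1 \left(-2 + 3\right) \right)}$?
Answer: $21871$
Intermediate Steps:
$z{\left(f \right)} = -4 + f$
$G + z{\left(1 \left(-2 + 3\right) \right)} = 21874 - \left(4 - \left(-2 + 3\right)\right) = 21874 + \left(-4 + 1 \cdot 1\right) = 21874 + \left(-4 + 1\right) = 21874 - 3 = 21871$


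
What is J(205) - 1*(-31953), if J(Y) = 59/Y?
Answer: 6550424/205 ≈ 31953.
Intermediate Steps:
J(205) - 1*(-31953) = 59/205 - 1*(-31953) = 59*(1/205) + 31953 = 59/205 + 31953 = 6550424/205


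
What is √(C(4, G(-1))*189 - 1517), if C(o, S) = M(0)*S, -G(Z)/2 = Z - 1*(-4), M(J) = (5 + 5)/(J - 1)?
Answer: √9823 ≈ 99.111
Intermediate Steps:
M(J) = 10/(-1 + J)
G(Z) = -8 - 2*Z (G(Z) = -2*(Z - 1*(-4)) = -2*(Z + 4) = -2*(4 + Z) = -8 - 2*Z)
C(o, S) = -10*S (C(o, S) = (10/(-1 + 0))*S = (10/(-1))*S = (10*(-1))*S = -10*S)
√(C(4, G(-1))*189 - 1517) = √(-10*(-8 - 2*(-1))*189 - 1517) = √(-10*(-8 + 2)*189 - 1517) = √(-10*(-6)*189 - 1517) = √(60*189 - 1517) = √(11340 - 1517) = √9823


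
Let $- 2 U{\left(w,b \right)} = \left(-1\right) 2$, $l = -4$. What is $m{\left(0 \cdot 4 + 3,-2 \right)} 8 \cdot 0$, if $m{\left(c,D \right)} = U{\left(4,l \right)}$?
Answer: $0$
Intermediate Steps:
$U{\left(w,b \right)} = 1$ ($U{\left(w,b \right)} = - \frac{\left(-1\right) 2}{2} = \left(- \frac{1}{2}\right) \left(-2\right) = 1$)
$m{\left(c,D \right)} = 1$
$m{\left(0 \cdot 4 + 3,-2 \right)} 8 \cdot 0 = 1 \cdot 8 \cdot 0 = 8 \cdot 0 = 0$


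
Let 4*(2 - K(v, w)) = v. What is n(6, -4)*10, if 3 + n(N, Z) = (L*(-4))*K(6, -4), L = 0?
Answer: -30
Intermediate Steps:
K(v, w) = 2 - v/4
n(N, Z) = -3 (n(N, Z) = -3 + (0*(-4))*(2 - ¼*6) = -3 + 0*(2 - 3/2) = -3 + 0*(½) = -3 + 0 = -3)
n(6, -4)*10 = -3*10 = -30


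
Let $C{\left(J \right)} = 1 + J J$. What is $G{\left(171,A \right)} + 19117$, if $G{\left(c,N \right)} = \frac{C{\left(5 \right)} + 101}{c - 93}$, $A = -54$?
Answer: $\frac{1491253}{78} \approx 19119.0$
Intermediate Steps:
$C{\left(J \right)} = 1 + J^{2}$
$G{\left(c,N \right)} = \frac{127}{-93 + c}$ ($G{\left(c,N \right)} = \frac{\left(1 + 5^{2}\right) + 101}{c - 93} = \frac{\left(1 + 25\right) + 101}{-93 + c} = \frac{26 + 101}{-93 + c} = \frac{127}{-93 + c}$)
$G{\left(171,A \right)} + 19117 = \frac{127}{-93 + 171} + 19117 = \frac{127}{78} + 19117 = \frac{1491253}{78}$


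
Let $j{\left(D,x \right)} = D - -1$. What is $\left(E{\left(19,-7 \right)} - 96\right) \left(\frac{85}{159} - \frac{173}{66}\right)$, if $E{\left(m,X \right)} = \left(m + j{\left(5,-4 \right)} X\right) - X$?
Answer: $\frac{136248}{583} \approx 233.7$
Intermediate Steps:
$j{\left(D,x \right)} = 1 + D$ ($j{\left(D,x \right)} = D + 1 = 1 + D$)
$E{\left(m,X \right)} = m + 5 X$ ($E{\left(m,X \right)} = \left(m + \left(1 + 5\right) X\right) - X = \left(m + 6 X\right) - X = m + 5 X$)
$\left(E{\left(19,-7 \right)} - 96\right) \left(\frac{85}{159} - \frac{173}{66}\right) = \left(\left(19 + 5 \left(-7\right)\right) - 96\right) \left(\frac{85}{159} - \frac{173}{66}\right) = \left(\left(19 - 35\right) - 96\right) \left(85 \cdot \frac{1}{159} - \frac{173}{66}\right) = \left(-16 - 96\right) \left(\frac{85}{159} - \frac{173}{66}\right) = \left(-112\right) \left(- \frac{2433}{1166}\right) = \frac{136248}{583}$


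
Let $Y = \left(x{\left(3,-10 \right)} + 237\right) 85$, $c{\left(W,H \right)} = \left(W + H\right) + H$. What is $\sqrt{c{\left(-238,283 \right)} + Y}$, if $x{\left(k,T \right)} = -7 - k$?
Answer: $\sqrt{19623} \approx 140.08$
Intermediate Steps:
$c{\left(W,H \right)} = W + 2 H$ ($c{\left(W,H \right)} = \left(H + W\right) + H = W + 2 H$)
$Y = 19295$ ($Y = \left(\left(-7 - 3\right) + 237\right) 85 = \left(-10 + 237\right) 85 = 227 \cdot 85 = 19295$)
$\sqrt{c{\left(-238,283 \right)} + Y} = \sqrt{\left(-238 + 2 \cdot 283\right) + 19295} = \sqrt{\left(-238 + 566\right) + 19295} = \sqrt{328 + 19295} = \sqrt{19623}$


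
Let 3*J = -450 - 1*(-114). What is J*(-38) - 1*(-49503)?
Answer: 53759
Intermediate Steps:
J = -112 (J = (-450 - 1*(-114))/3 = (-450 + 114)/3 = (⅓)*(-336) = -112)
J*(-38) - 1*(-49503) = -112*(-38) - 1*(-49503) = 4256 + 49503 = 53759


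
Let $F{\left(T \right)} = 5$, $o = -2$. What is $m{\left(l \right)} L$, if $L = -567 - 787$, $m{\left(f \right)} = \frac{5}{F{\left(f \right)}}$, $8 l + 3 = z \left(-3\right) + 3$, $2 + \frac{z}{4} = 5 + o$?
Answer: $-1354$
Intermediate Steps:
$z = 4$ ($z = -8 + 4 \left(5 - 2\right) = -8 + 4 \cdot 3 = -8 + 12 = 4$)
$l = - \frac{3}{2}$ ($l = - \frac{3}{8} + \frac{4 \left(-3\right) + 3}{8} = - \frac{3}{8} + \frac{-12 + 3}{8} = - \frac{3}{8} + \frac{1}{8} \left(-9\right) = - \frac{3}{8} - \frac{9}{8} = - \frac{3}{2} \approx -1.5$)
$m{\left(f \right)} = 1$ ($m{\left(f \right)} = \frac{5}{5} = 5 \cdot \frac{1}{5} = 1$)
$L = -1354$ ($L = -567 - 787 = -1354$)
$m{\left(l \right)} L = 1 \left(-1354\right) = -1354$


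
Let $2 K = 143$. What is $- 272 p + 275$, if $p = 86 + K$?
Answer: $-42565$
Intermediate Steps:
$K = \frac{143}{2}$ ($K = \frac{1}{2} \cdot 143 = \frac{143}{2} \approx 71.5$)
$p = \frac{315}{2}$ ($p = 86 + \frac{143}{2} = \frac{315}{2} \approx 157.5$)
$- 272 p + 275 = \left(-272\right) \frac{315}{2} + 275 = -42840 + 275 = -42565$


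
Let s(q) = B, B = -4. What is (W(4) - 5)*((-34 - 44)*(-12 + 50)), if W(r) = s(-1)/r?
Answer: 17784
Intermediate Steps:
s(q) = -4
W(r) = -4/r
(W(4) - 5)*((-34 - 44)*(-12 + 50)) = (-4/4 - 5)*((-34 - 44)*(-12 + 50)) = (-4*1/4 - 5)*(-78*38) = (-1 - 5)*(-2964) = -6*(-2964) = 17784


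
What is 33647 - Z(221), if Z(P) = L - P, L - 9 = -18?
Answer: 33877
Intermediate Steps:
L = -9 (L = 9 - 18 = -9)
Z(P) = -9 - P
33647 - Z(221) = 33647 - (-9 - 1*221) = 33647 - (-9 - 221) = 33647 - 1*(-230) = 33647 + 230 = 33877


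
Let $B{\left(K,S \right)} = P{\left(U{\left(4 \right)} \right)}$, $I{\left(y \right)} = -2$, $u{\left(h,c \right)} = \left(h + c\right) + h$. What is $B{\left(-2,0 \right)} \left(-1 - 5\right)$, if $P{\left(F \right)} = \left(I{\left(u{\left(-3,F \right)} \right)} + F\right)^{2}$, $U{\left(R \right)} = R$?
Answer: $-24$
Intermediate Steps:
$u{\left(h,c \right)} = c + 2 h$ ($u{\left(h,c \right)} = \left(c + h\right) + h = c + 2 h$)
$P{\left(F \right)} = \left(-2 + F\right)^{2}$
$B{\left(K,S \right)} = 4$ ($B{\left(K,S \right)} = \left(-2 + 4\right)^{2} = 2^{2} = 4$)
$B{\left(-2,0 \right)} \left(-1 - 5\right) = 4 \left(-1 - 5\right) = 4 \left(-6\right) = -24$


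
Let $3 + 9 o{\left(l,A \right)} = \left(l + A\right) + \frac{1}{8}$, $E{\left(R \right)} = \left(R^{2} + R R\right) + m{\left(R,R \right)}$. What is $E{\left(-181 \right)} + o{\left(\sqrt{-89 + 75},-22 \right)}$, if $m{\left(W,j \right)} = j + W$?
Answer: $\frac{4691321}{72} + \frac{i \sqrt{14}}{9} \approx 65157.0 + 0.41574 i$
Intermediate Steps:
$m{\left(W,j \right)} = W + j$
$E{\left(R \right)} = 2 R + 2 R^{2}$ ($E{\left(R \right)} = \left(R^{2} + R R\right) + \left(R + R\right) = \left(R^{2} + R^{2}\right) + 2 R = 2 R^{2} + 2 R = 2 R + 2 R^{2}$)
$o{\left(l,A \right)} = - \frac{23}{72} + \frac{A}{9} + \frac{l}{9}$ ($o{\left(l,A \right)} = - \frac{1}{3} + \frac{\left(l + A\right) + \frac{1}{8}}{9} = - \frac{1}{3} + \frac{\left(A + l\right) + \frac{1}{8}}{9} = - \frac{1}{3} + \frac{\frac{1}{8} + A + l}{9} = - \frac{1}{3} + \left(\frac{1}{72} + \frac{A}{9} + \frac{l}{9}\right) = - \frac{23}{72} + \frac{A}{9} + \frac{l}{9}$)
$E{\left(-181 \right)} + o{\left(\sqrt{-89 + 75},-22 \right)} = 2 \left(-181\right) \left(1 - 181\right) + \left(- \frac{23}{72} + \frac{1}{9} \left(-22\right) + \frac{\sqrt{-89 + 75}}{9}\right) = 2 \left(-181\right) \left(-180\right) - \left(\frac{199}{72} - \frac{i \sqrt{14}}{9}\right) = 65160 - \left(\frac{199}{72} - \frac{i \sqrt{14}}{9}\right) = \frac{4691321}{72} + \frac{i \sqrt{14}}{9}$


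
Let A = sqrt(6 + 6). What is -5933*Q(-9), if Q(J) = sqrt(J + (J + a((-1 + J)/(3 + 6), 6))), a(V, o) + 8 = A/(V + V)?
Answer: -5933*I*sqrt(2600 + 90*sqrt(3))/10 ≈ -31146.0*I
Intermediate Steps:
A = 2*sqrt(3) (A = sqrt(12) = 2*sqrt(3) ≈ 3.4641)
a(V, o) = -8 + sqrt(3)/V (a(V, o) = -8 + (2*sqrt(3))/(V + V) = -8 + (2*sqrt(3))/((2*V)) = -8 + (2*sqrt(3))*(1/(2*V)) = -8 + sqrt(3)/V)
Q(J) = sqrt(-8 + 2*J + sqrt(3)/(-1/9 + J/9)) (Q(J) = sqrt(J + (J + (-8 + sqrt(3)/(((-1 + J)/(3 + 6)))))) = sqrt(J + (J + (-8 + sqrt(3)/(((-1 + J)/9))))) = sqrt(J + (J + (-8 + sqrt(3)/(((-1 + J)*(1/9)))))) = sqrt(J + (J + (-8 + sqrt(3)/(-1/9 + J/9)))) = sqrt(J + (-8 + J + sqrt(3)/(-1/9 + J/9))) = sqrt(-8 + 2*J + sqrt(3)/(-1/9 + J/9)))
-5933*Q(-9) = -5933*sqrt(9*sqrt(3) + 2*(-1 - 9)*(-4 - 9))*(I*sqrt(10)/10) = -5933*sqrt(9*sqrt(3) + 2*(-10)*(-13))*(I*sqrt(10)/10) = -5933*I*sqrt(10)*sqrt(9*sqrt(3) + 260)/10 = -5933*I*sqrt(10)*sqrt(260 + 9*sqrt(3))/10 = -5933*sqrt(-26 - 9*sqrt(3)/10)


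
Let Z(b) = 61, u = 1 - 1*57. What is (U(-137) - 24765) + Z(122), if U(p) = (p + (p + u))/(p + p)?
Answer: -3384283/137 ≈ -24703.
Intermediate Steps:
u = -56 (u = 1 - 57 = -56)
U(p) = (-56 + 2*p)/(2*p) (U(p) = (p + (p - 56))/(p + p) = (p + (-56 + p))/((2*p)) = (-56 + 2*p)*(1/(2*p)) = (-56 + 2*p)/(2*p))
(U(-137) - 24765) + Z(122) = ((-28 - 137)/(-137) - 24765) + 61 = (-1/137*(-165) - 24765) + 61 = (165/137 - 24765) + 61 = -3392640/137 + 61 = -3384283/137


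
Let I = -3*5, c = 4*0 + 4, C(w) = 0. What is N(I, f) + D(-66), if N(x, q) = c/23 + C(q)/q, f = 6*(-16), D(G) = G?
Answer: -1514/23 ≈ -65.826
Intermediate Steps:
f = -96
c = 4 (c = 0 + 4 = 4)
I = -15
N(x, q) = 4/23 (N(x, q) = 4/23 + 0/q = 4*(1/23) + 0 = 4/23 + 0 = 4/23)
N(I, f) + D(-66) = 4/23 - 66 = -1514/23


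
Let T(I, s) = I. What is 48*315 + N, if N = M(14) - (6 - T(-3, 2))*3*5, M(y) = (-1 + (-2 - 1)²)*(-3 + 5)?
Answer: 15001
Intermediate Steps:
M(y) = 16 (M(y) = (-1 + (-3)²)*2 = (-1 + 9)*2 = 8*2 = 16)
N = -119 (N = 16 - (6 - 1*(-3))*3*5 = 16 - (6 + 3)*3*5 = 16 - 9*3*5 = 16 - 27*5 = 16 - 1*135 = 16 - 135 = -119)
48*315 + N = 48*315 - 119 = 15120 - 119 = 15001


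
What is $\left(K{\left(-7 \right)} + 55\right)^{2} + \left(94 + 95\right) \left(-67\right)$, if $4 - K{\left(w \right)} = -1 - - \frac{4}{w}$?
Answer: $- \frac{440711}{49} \approx -8994.1$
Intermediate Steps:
$K{\left(w \right)} = 5 - \frac{4}{w}$ ($K{\left(w \right)} = 4 - \left(-1 - - \frac{4}{w}\right) = 4 - \left(-1 + \frac{4}{w}\right) = 4 + \left(1 - \frac{4}{w}\right) = 5 - \frac{4}{w}$)
$\left(K{\left(-7 \right)} + 55\right)^{2} + \left(94 + 95\right) \left(-67\right) = \left(\left(5 - \frac{4}{-7}\right) + 55\right)^{2} + \left(94 + 95\right) \left(-67\right) = \left(\left(5 - - \frac{4}{7}\right) + 55\right)^{2} + 189 \left(-67\right) = \left(\left(5 + \frac{4}{7}\right) + 55\right)^{2} - 12663 = \left(\frac{39}{7} + 55\right)^{2} - 12663 = \left(\frac{424}{7}\right)^{2} - 12663 = \frac{179776}{49} - 12663 = - \frac{440711}{49}$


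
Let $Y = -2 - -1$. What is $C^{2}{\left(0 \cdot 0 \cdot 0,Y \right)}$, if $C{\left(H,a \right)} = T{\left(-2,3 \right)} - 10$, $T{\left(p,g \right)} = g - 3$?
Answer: $100$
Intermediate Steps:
$T{\left(p,g \right)} = -3 + g$
$Y = -1$ ($Y = -2 + 1 = -1$)
$C{\left(H,a \right)} = -10$ ($C{\left(H,a \right)} = \left(-3 + 3\right) - 10 = 0 - 10 = -10$)
$C^{2}{\left(0 \cdot 0 \cdot 0,Y \right)} = \left(-10\right)^{2} = 100$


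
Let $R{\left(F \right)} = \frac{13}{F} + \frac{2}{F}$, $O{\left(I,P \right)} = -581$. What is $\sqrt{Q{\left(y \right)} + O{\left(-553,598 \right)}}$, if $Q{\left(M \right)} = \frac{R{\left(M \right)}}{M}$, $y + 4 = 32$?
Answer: $\frac{i \sqrt{455489}}{28} \approx 24.104 i$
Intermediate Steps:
$y = 28$ ($y = -4 + 32 = 28$)
$R{\left(F \right)} = \frac{15}{F}$
$Q{\left(M \right)} = \frac{15}{M^{2}}$ ($Q{\left(M \right)} = \frac{15 \frac{1}{M}}{M} = \frac{15}{M^{2}}$)
$\sqrt{Q{\left(y \right)} + O{\left(-553,598 \right)}} = \sqrt{\frac{15}{784} - 581} = \sqrt{- \frac{455489}{784}} = \frac{i \sqrt{455489}}{28}$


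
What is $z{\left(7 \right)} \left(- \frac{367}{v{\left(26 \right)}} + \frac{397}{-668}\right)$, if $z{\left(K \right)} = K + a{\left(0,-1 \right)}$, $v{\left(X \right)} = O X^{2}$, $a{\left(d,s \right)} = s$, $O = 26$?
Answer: $- \frac{5417121}{1467596} \approx -3.6912$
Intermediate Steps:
$v{\left(X \right)} = 26 X^{2}$
$z{\left(K \right)} = -1 + K$ ($z{\left(K \right)} = K - 1 = -1 + K$)
$z{\left(7 \right)} \left(- \frac{367}{v{\left(26 \right)}} + \frac{397}{-668}\right) = \left(-1 + 7\right) \left(- \frac{367}{26 \cdot 26^{2}} + \frac{397}{-668}\right) = 6 \left(- \frac{367}{26 \cdot 676} + 397 \left(- \frac{1}{668}\right)\right) = 6 \left(- \frac{367}{17576} - \frac{397}{668}\right) = 6 \left(- \frac{1805707}{2935192}\right) = - \frac{5417121}{1467596}$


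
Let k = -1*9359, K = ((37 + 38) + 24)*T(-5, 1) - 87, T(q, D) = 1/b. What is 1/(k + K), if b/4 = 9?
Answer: -4/37773 ≈ -0.00010590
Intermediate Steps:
b = 36 (b = 4*9 = 36)
T(q, D) = 1/36
K = -337/4 (K = ((37 + 38) + 24)*(1/36) - 87 = (75 + 24)*(1/36) - 87 = 99*(1/36) - 87 = 11/4 - 87 = -337/4 ≈ -84.250)
k = -9359
1/(k + K) = 1/(-9359 - 337/4) = 1/(-37773/4) = -4/37773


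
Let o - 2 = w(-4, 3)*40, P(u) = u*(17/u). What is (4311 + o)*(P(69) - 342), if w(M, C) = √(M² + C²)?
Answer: -1466725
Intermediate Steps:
w(M, C) = √(C² + M²)
P(u) = 17
o = 202 (o = 2 + √(3² + (-4)²)*40 = 2 + √(9 + 16)*40 = 2 + √25*40 = 2 + 5*40 = 2 + 200 = 202)
(4311 + o)*(P(69) - 342) = (4311 + 202)*(17 - 342) = 4513*(-325) = -1466725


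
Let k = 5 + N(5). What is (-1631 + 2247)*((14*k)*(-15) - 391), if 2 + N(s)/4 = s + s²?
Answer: -15375976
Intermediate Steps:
N(s) = -8 + 4*s + 4*s² (N(s) = -8 + 4*(s + s²) = -8 + (4*s + 4*s²) = -8 + 4*s + 4*s²)
k = 117 (k = 5 + (-8 + 4*5 + 4*5²) = 5 + (-8 + 20 + 4*25) = 5 + (-8 + 20 + 100) = 5 + 112 = 117)
(-1631 + 2247)*((14*k)*(-15) - 391) = (-1631 + 2247)*((14*117)*(-15) - 391) = 616*(1638*(-15) - 391) = 616*(-24570 - 391) = 616*(-24961) = -15375976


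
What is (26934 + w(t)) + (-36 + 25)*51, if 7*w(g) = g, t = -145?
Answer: 184466/7 ≈ 26352.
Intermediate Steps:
w(g) = g/7
(26934 + w(t)) + (-36 + 25)*51 = (26934 + (⅐)*(-145)) + (-36 + 25)*51 = (26934 - 145/7) - 11*51 = 188393/7 - 561 = 184466/7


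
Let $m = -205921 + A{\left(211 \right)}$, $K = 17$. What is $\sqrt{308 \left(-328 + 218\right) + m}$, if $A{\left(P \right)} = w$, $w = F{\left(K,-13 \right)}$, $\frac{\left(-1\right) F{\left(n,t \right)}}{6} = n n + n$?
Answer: $11 i \sqrt{1997} \approx 491.57 i$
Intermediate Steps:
$F{\left(n,t \right)} = - 6 n - 6 n^{2}$ ($F{\left(n,t \right)} = - 6 \left(n n + n\right) = - 6 \left(n^{2} + n\right) = - 6 \left(n + n^{2}\right) = - 6 n - 6 n^{2}$)
$w = -1836$ ($w = \left(-6\right) 17 \left(1 + 17\right) = \left(-6\right) 17 \cdot 18 = -1836$)
$A{\left(P \right)} = -1836$
$m = -207757$ ($m = -205921 - 1836 = -207757$)
$\sqrt{308 \left(-328 + 218\right) + m} = \sqrt{308 \left(-328 + 218\right) - 207757} = \sqrt{308 \left(-110\right) - 207757} = \sqrt{-33880 - 207757} = \sqrt{-241637} = 11 i \sqrt{1997}$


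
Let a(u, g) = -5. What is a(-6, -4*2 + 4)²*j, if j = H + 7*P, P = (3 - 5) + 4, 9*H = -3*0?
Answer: 350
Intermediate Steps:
H = 0 (H = (-3*0)/9 = (⅑)*0 = 0)
P = 2 (P = -2 + 4 = 2)
j = 14 (j = 0 + 7*2 = 0 + 14 = 14)
a(-6, -4*2 + 4)²*j = (-5)²*14 = 25*14 = 350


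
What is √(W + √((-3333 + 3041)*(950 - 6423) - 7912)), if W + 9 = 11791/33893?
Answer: √(-9938986678 + 2297470898*√397551)/33893 ≈ 35.389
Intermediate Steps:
W = -293246/33893 (W = -9 + 11791/33893 = -293246/33893 ≈ -8.6521)
√(W + √((-3333 + 3041)*(950 - 6423) - 7912)) = √(-293246/33893 + √((-3333 + 3041)*(950 - 6423) - 7912)) = √(-293246/33893 + √(-292*(-5473) - 7912)) = √(-293246/33893 + √(1598116 - 7912)) = √(-293246/33893 + √1590204) = √(-293246/33893 + 2*√397551)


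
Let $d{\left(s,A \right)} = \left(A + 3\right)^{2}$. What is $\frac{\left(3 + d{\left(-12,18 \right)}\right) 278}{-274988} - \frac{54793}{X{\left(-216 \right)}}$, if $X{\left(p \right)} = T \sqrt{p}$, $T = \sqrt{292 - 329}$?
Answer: $- \frac{30858}{68747} + \frac{54793 \sqrt{222}}{1332} \approx 612.46$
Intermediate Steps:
$d{\left(s,A \right)} = \left(3 + A\right)^{2}$
$T = i \sqrt{37}$ ($T = \sqrt{-37} = i \sqrt{37} \approx 6.0828 i$)
$X{\left(p \right)} = i \sqrt{37} \sqrt{p}$
$\frac{\left(3 + d{\left(-12,18 \right)}\right) 278}{-274988} - \frac{54793}{X{\left(-216 \right)}} = \frac{\left(3 + \left(3 + 18\right)^{2}\right) 278}{-274988} - \frac{54793}{i \sqrt{37} \sqrt{-216}} = \left(3 + 21^{2}\right) 278 \left(- \frac{1}{274988}\right) - \frac{54793}{i \sqrt{37} \cdot 6 i \sqrt{6}} = \left(3 + 441\right) 278 \left(- \frac{1}{274988}\right) - \frac{54793}{\left(-6\right) \sqrt{222}} = 444 \cdot 278 \left(- \frac{1}{274988}\right) - 54793 \left(- \frac{\sqrt{222}}{1332}\right) = 123432 \left(- \frac{1}{274988}\right) + \frac{54793 \sqrt{222}}{1332} = - \frac{30858}{68747} + \frac{54793 \sqrt{222}}{1332}$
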